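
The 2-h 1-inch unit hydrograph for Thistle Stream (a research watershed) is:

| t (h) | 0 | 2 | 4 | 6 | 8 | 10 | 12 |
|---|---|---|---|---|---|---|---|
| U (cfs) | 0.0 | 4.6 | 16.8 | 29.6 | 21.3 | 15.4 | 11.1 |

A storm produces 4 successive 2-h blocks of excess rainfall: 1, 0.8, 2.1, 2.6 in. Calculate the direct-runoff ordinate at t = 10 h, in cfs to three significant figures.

By discrete convolution, Q_j = Σ (P_i / 1 in) · U_{j−i}.
At t = 10 h (j=5): Q = (1/1)·15.4 + (0.8/1)·21.3 + (2.1/1)·29.6 + (2.6/1)·16.8 = 138 cfs.

Q ≈ 138 cfs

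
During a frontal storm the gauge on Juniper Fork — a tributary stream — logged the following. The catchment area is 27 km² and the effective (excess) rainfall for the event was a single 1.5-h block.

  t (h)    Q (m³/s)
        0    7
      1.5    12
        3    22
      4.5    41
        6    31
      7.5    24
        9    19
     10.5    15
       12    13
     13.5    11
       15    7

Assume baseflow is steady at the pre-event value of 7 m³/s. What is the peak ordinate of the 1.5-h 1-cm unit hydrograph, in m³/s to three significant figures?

Direct runoff: 0.0, 5.0, 15.0, 34.0, 24.0, 17.0, 12.0, 8.0, 6.0, 4.0, 0.0 m³/s; ΣQ_DR = 125.0 m³/s, peak = 34.0 m³/s.
Runoff depth d = ΣQ_DR·Δt / A = 125.0 × 5400 / (27 km²) = 25.00 mm.
The 1-cm UH is the DRH scaled by (10 mm)/d, so U_p = 34.0 × 10/25.00 = 13.6 m³/s.

U_p ≈ 13.6 m³/s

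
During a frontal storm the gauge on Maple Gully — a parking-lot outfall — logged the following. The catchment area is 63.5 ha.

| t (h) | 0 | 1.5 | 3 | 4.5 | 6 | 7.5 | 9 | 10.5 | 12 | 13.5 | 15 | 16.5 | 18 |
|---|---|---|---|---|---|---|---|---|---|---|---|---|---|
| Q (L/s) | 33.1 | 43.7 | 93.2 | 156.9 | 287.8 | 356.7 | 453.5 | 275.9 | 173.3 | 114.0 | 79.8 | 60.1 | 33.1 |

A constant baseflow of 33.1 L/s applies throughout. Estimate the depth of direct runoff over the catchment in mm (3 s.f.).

d ≈ 14.7 mm

Direct runoff: 0.0, 10.6, 60.1, 123.8, 254.7, 323.6, 420.4, 242.8, 140.2, 80.9, 46.7, 27.0, 0.0 L/s; ΣQ_DR = 1731 L/s.
V = ΣQ_DR · Δt = 1731 × 5400 s = 9.346 × 10^6 L.
Over A = 63.5 ha, depth = V / A = 14.7 mm.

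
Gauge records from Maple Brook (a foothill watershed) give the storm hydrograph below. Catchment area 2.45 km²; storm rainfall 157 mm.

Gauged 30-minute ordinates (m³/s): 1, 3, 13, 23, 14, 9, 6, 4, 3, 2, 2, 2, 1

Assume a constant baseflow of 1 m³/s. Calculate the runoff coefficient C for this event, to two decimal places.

ΣQ_DR = 70.00 m³/s; V = ΣQ_DR·Δt = 1.260 × 10^5 m³.
Runoff depth d = V / A = 51.43 mm.
C = d / P = 51.43 / 157 = 0.33.

C ≈ 0.33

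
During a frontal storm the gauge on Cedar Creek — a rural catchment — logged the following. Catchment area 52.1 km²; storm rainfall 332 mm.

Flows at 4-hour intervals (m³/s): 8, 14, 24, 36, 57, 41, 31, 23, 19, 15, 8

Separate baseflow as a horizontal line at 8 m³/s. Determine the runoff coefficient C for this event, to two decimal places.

C ≈ 0.16

ΣQ_DR = 188.0 m³/s; V = ΣQ_DR·Δt = 2.707 × 10^6 m³.
Runoff depth d = V / A = 51.96 mm.
C = d / P = 51.96 / 332 = 0.16.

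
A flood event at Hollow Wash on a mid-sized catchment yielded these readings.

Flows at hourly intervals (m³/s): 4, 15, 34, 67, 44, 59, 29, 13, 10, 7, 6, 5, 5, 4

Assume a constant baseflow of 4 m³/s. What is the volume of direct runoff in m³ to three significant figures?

Direct-runoff ordinates (Q − Q_b): 0.0, 11.0, 30.0, 63.0, 40.0, 55.0, 25.0, 9.0, 6.0, 3.0, 2.0, 1.0, 1.0, 0.0 m³/s.
ΣQ_DR = 246.0 m³/s.
With Δt = 1 h = 3600 s, V = ΣQ_DR · Δt = 246.0 × 3600 = 8.86 × 10^5 m³.

V ≈ 8.86 × 10^5 m³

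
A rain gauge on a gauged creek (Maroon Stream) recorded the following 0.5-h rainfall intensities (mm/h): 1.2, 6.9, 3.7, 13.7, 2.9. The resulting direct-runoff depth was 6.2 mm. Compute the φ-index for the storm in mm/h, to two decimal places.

Only the 2 blocks with intensity above φ contribute runoff: 6.9, 13.7 mm/h.
Σ(I−φ)·Δt = d  ⇒  (6.9+13.7 − 2φ)·0.5 = 6.2
φ = (20.60 − 6.2/0.5) / 2 = 4.10 mm/h.

φ ≈ 4.10 mm/h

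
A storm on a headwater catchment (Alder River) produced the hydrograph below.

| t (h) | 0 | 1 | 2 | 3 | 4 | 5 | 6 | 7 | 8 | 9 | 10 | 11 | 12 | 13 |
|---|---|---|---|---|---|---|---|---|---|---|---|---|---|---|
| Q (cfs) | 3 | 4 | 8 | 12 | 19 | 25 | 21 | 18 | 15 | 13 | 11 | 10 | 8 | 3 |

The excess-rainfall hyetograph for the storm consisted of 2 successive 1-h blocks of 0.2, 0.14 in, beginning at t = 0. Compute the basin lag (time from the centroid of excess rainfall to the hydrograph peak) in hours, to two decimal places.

Centroid of excess rainfall: t_c = Σ P_i·t̄_i / ΣP_i = 0.9118 h (block centres at 0.5, 1.5 h).
Hydrograph peak occurs at t = 5 h, so basin lag t_L = 5 − 0.9118 = 4.09 h.

t_L ≈ 4.09 h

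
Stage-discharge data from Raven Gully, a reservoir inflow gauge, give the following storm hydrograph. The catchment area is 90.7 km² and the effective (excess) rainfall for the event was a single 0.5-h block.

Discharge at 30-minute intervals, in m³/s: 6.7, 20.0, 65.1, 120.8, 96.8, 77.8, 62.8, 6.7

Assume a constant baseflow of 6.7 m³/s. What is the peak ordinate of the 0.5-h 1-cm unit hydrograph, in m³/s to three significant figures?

U_p ≈ 143 m³/s

Direct runoff: 0.0, 13.3, 58.4, 114.1, 90.1, 71.1, 56.1, 0.0 m³/s; ΣQ_DR = 403.1 m³/s, peak = 114.1 m³/s.
Runoff depth d = ΣQ_DR·Δt / A = 403.1 × 1800 / (90.7 km²) = 8.000 mm.
The 1-cm UH is the DRH scaled by (10 mm)/d, so U_p = 114.1 × 10/8.000 = 143 m³/s.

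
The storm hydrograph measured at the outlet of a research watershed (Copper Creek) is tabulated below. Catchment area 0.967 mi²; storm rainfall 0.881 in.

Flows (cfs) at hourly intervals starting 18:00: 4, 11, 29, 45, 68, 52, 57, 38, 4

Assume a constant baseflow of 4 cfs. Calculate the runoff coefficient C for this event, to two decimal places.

ΣQ_DR = 272.0 cfs; V = ΣQ_DR·Δt = 9.792 × 10^5 ft³.
Runoff depth d = V / A = 0.4359 in.
C = d / P = 0.4359 / 0.881 = 0.49.

C ≈ 0.49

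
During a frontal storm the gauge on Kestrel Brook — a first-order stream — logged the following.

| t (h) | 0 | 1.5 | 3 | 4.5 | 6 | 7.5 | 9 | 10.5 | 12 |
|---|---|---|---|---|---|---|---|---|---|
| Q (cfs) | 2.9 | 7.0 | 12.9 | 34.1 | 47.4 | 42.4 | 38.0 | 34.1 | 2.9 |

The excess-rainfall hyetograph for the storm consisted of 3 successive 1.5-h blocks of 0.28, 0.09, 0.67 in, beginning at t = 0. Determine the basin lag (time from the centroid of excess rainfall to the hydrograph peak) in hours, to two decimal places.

t_L ≈ 3.19 h

Centroid of excess rainfall: t_c = Σ P_i·t̄_i / ΣP_i = 2.8125 h (block centres at 0.75, 2.25, 3.75 h).
Hydrograph peak occurs at t = 6 h, so basin lag t_L = 6 − 2.8125 = 3.19 h.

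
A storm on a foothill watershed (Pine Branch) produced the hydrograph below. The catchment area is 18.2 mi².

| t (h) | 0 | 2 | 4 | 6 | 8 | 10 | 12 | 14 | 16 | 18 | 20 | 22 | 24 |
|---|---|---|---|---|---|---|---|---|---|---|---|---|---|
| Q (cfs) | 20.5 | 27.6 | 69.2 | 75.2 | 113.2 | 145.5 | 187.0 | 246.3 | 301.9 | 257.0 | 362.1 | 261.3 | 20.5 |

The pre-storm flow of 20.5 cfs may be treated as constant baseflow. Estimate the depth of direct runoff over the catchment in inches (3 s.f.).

Direct runoff: 0.0, 7.1, 48.7, 54.7, 92.7, 125.0, 166.5, 225.8, 281.4, 236.5, 341.6, 240.8, 0.0 cfs; ΣQ_DR = 1821 cfs.
V = ΣQ_DR · Δt = 1821 × 7200 s = 1.311 × 10^7 ft³.
Over A = 18.2 mi², depth = V / A = 0.310 in.

d ≈ 0.310 in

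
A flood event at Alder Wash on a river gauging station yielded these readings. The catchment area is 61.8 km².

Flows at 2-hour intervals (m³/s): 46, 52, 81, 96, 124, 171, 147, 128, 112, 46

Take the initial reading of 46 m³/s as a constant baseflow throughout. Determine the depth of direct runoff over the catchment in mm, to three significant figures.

Direct runoff: 0.0, 6.0, 35.0, 50.0, 78.0, 125.0, 101.0, 82.0, 66.0, 0.0 m³/s; ΣQ_DR = 543.0 m³/s.
V = ΣQ_DR · Δt = 543.0 × 7200 s = 3.910 × 10^6 m³.
Over A = 61.8 km², depth = V / A = 63.3 mm.

d ≈ 63.3 mm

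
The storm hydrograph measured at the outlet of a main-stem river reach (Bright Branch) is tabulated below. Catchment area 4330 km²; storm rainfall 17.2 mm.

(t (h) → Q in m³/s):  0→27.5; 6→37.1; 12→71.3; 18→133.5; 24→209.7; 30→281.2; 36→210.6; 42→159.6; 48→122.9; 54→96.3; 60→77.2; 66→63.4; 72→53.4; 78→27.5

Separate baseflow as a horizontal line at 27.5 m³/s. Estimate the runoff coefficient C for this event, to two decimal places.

ΣQ_DR = 1186 m³/s; V = ΣQ_DR·Δt = 2.562 × 10^7 m³.
Runoff depth d = V / A = 5.917 mm.
C = d / P = 5.917 / 17.2 = 0.34.

C ≈ 0.34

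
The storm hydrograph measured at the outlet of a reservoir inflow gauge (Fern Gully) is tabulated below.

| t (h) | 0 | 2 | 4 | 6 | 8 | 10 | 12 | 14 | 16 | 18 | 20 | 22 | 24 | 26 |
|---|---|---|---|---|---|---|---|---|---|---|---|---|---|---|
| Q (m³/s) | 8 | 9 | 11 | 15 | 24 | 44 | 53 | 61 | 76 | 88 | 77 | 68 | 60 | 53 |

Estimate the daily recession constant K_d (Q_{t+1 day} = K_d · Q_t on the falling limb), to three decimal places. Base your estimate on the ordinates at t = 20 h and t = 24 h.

K_d ≈ 0.224

Between t = 20 h and t = 24 h the flow falls from 77 to 60 m³/s over 2×2 h = 4 h.
Per-interval ratio K = (60/77)^(1/2) = 0.8827; K_d = K^(24/2) = 0.224.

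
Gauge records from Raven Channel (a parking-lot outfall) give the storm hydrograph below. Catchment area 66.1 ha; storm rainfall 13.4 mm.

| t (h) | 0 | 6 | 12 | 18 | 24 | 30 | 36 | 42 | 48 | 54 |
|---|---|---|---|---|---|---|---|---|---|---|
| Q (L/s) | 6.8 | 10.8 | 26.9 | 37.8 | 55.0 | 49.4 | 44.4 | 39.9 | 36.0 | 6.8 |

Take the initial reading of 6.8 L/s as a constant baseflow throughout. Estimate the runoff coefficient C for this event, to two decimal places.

ΣQ_DR = 245.8 L/s; V = ΣQ_DR·Δt = 5.309 × 10^6 L.
Runoff depth d = V / A = 8.032 mm.
C = d / P = 8.032 / 13.4 = 0.60.

C ≈ 0.60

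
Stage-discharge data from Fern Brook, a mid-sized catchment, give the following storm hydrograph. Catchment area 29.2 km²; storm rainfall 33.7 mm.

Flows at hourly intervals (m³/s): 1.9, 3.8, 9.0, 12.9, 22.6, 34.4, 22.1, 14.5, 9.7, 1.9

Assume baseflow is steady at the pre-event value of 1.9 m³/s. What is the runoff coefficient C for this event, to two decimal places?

C ≈ 0.42

ΣQ_DR = 113.8 m³/s; V = ΣQ_DR·Δt = 4.097 × 10^5 m³.
Runoff depth d = V / A = 14.03 mm.
C = d / P = 14.03 / 33.7 = 0.42.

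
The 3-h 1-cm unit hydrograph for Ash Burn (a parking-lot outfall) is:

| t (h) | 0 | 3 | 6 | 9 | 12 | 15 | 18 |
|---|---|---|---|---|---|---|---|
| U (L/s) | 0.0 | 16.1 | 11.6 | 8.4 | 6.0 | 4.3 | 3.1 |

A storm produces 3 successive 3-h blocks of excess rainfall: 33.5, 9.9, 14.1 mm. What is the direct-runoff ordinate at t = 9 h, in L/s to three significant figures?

Q ≈ 62.3 L/s

By discrete convolution, Q_j = Σ (P_i / 10 mm) · U_{j−i}.
At t = 9 h (j=3): Q = (33.5/10)·8.4 + (9.9/10)·11.6 + (14.1/10)·16.1 = 62.3 L/s.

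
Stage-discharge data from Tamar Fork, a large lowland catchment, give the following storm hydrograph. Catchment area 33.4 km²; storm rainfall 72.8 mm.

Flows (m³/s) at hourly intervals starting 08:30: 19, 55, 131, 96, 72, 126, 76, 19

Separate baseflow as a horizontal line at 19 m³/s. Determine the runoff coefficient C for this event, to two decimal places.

C ≈ 0.65

ΣQ_DR = 442.0 m³/s; V = ΣQ_DR·Δt = 1.591 × 10^6 m³.
Runoff depth d = V / A = 47.64 mm.
C = d / P = 47.64 / 72.8 = 0.65.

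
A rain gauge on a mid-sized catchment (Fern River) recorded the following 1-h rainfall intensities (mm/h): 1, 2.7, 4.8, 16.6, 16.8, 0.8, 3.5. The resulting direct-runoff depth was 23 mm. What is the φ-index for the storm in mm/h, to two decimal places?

φ ≈ 5.20 mm/h

Only the 2 blocks with intensity above φ contribute runoff: 16.6, 16.8 mm/h.
Σ(I−φ)·Δt = d  ⇒  (16.6+16.8 − 2φ)·1 = 23
φ = (33.40 − 23/1) / 2 = 5.20 mm/h.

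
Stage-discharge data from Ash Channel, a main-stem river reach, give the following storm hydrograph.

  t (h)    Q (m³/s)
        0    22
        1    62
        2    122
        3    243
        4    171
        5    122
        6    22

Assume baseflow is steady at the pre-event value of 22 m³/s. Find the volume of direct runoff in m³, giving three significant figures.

Direct-runoff ordinates (Q − Q_b): 0.0, 40.0, 100.0, 221.0, 149.0, 100.0, 0.0 m³/s.
ΣQ_DR = 610.0 m³/s.
With Δt = 1 h = 3600 s, V = ΣQ_DR · Δt = 610.0 × 3600 = 2.20 × 10^6 m³.

V ≈ 2.20 × 10^6 m³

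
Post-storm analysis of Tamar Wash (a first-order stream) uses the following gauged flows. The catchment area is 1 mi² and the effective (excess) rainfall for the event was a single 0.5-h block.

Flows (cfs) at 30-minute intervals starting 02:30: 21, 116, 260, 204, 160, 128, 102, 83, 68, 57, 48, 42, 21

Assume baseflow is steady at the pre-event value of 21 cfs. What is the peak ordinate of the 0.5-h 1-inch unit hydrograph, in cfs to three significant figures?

U_p ≈ 297 cfs

Direct runoff: 0.0, 95.0, 239.0, 183.0, 139.0, 107.0, 81.0, 62.0, 47.0, 36.0, 27.0, 21.0, 0.0 cfs; ΣQ_DR = 1037 cfs, peak = 239.0 cfs.
Runoff depth d = ΣQ_DR·Δt / A = 1037 × 1800 / (1 mi²) = 0.8035 in.
The 1-inch UH is the DRH scaled by (1 in)/d, so U_p = 239.0 × 1/0.8035 = 297 cfs.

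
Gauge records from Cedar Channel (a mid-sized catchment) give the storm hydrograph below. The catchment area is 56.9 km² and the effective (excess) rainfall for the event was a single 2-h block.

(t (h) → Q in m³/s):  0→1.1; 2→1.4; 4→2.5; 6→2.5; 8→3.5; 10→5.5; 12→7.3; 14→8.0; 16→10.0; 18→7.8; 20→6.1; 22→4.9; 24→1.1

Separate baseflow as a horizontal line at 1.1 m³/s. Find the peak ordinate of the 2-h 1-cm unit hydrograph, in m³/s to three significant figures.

Direct runoff: 0.0, 0.3, 1.4, 1.4, 2.4, 4.4, 6.2, 6.9, 8.9, 6.7, 5.0, 3.8, 0.0 m³/s; ΣQ_DR = 47.40 m³/s, peak = 8.9 m³/s.
Runoff depth d = ΣQ_DR·Δt / A = 47.40 × 7200 / (56.9 km²) = 5.998 mm.
The 1-cm UH is the DRH scaled by (10 mm)/d, so U_p = 8.9 × 10/5.998 = 14.8 m³/s.

U_p ≈ 14.8 m³/s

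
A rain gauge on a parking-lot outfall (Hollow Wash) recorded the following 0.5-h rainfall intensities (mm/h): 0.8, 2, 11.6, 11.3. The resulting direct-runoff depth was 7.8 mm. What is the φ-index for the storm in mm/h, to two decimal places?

Only the 2 blocks with intensity above φ contribute runoff: 11.6, 11.3 mm/h.
Σ(I−φ)·Δt = d  ⇒  (11.6+11.3 − 2φ)·0.5 = 7.8
φ = (22.90 − 7.8/0.5) / 2 = 3.65 mm/h.

φ ≈ 3.65 mm/h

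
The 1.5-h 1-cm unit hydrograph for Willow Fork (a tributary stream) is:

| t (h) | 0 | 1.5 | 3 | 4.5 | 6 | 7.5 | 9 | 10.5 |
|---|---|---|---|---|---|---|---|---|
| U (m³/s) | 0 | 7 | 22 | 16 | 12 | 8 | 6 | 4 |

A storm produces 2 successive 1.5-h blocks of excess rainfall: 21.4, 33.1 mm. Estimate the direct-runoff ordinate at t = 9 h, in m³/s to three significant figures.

By discrete convolution, Q_j = Σ (P_i / 10 mm) · U_{j−i}.
At t = 9 h (j=6): Q = (21.4/10)·6 + (33.1/10)·8 = 39.3 m³/s.

Q ≈ 39.3 m³/s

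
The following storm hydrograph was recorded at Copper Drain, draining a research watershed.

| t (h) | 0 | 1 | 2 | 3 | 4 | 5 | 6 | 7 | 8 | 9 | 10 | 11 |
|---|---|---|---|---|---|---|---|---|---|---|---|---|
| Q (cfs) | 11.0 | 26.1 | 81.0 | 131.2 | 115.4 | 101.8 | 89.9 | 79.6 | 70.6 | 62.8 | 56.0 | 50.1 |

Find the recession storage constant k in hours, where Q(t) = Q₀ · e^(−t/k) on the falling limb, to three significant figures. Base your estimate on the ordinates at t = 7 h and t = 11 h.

k ≈ 8.64 h

On the falling limb, Q drops from 79.6 to 50.1 cfs between t = 7 h and t = 11 h (Δt = 4 h).
k = −Δt / ln(Q₂/Q₁) = −4 / ln(50.1/79.6) = 8.64 h.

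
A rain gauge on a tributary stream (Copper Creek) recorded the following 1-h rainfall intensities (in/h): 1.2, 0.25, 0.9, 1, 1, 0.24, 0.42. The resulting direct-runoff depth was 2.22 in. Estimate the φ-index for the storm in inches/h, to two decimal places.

Only the 4 blocks with intensity above φ contribute runoff: 1.2, 0.9, 1, 1 in/h.
Σ(I−φ)·Δt = d  ⇒  (1.2+0.9+1+1 − 4φ)·1 = 2.22
φ = (4.100 − 2.22/1) / 4 = 0.47 in/h.

φ ≈ 0.47 in/h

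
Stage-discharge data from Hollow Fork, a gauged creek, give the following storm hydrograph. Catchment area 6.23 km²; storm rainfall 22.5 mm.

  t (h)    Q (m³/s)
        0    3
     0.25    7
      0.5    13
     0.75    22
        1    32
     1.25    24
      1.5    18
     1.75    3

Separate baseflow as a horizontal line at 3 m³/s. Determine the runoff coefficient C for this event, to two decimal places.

C ≈ 0.63

ΣQ_DR = 98.00 m³/s; V = ΣQ_DR·Δt = 88200 m³.
Runoff depth d = V / A = 14.16 mm.
C = d / P = 14.16 / 22.5 = 0.63.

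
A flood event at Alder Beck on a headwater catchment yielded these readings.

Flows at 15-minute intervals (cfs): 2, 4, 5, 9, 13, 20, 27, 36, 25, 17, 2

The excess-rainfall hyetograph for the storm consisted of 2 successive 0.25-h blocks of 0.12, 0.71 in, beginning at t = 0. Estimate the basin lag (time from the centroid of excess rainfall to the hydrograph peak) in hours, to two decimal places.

t_L ≈ 1.41 h

Centroid of excess rainfall: t_c = Σ P_i·t̄_i / ΣP_i = 0.3389 h (block centres at 0.125, 0.375 h).
Hydrograph peak occurs at t = 1.75 h, so basin lag t_L = 1.75 − 0.3389 = 1.41 h.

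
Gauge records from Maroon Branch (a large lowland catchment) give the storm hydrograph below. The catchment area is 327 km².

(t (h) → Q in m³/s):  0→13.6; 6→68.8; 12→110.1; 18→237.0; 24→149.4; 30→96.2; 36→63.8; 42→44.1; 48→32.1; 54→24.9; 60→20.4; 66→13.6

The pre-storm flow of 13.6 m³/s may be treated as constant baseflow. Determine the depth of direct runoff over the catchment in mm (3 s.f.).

Direct runoff: 0.0, 55.2, 96.5, 223.4, 135.8, 82.6, 50.2, 30.5, 18.5, 11.3, 6.8, 0.0 m³/s; ΣQ_DR = 710.8 m³/s.
V = ΣQ_DR · Δt = 710.8 × 21600 s = 1.535 × 10^7 m³.
Over A = 327 km², depth = V / A = 47.0 mm.

d ≈ 47.0 mm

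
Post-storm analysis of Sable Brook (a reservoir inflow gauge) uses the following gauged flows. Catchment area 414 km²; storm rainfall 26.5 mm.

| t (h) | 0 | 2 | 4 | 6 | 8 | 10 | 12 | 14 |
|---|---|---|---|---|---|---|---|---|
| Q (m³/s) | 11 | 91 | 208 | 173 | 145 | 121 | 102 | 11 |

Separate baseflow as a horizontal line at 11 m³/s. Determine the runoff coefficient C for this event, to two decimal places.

ΣQ_DR = 774.0 m³/s; V = ΣQ_DR·Δt = 5.573 × 10^6 m³.
Runoff depth d = V / A = 13.46 mm.
C = d / P = 13.46 / 26.5 = 0.51.

C ≈ 0.51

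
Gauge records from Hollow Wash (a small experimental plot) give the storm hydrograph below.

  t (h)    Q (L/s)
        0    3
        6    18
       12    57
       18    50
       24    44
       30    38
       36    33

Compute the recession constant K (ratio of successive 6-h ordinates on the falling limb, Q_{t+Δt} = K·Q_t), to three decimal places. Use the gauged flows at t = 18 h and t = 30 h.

K ≈ 0.872

Using the recession-limb readings at t = 18 h and t = 30 h: Q falls from 50 to 38 L/s over 2 intervals.
K = (Q₂/Q₁)^(1/2) = (38/50)^(1/2) = 0.872.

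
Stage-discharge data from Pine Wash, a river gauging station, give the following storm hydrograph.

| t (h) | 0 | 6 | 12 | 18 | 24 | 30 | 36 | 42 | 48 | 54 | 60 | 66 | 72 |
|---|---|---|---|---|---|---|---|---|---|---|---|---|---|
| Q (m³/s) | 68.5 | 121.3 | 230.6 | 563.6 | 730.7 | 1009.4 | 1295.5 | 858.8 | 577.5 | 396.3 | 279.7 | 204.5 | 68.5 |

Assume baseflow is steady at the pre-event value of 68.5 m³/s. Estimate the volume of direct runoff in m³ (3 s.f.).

V ≈ 1.19 × 10^8 m³

Direct-runoff ordinates (Q − Q_b): 0.0, 52.8, 162.1, 495.1, 662.2, 940.9, 1227.0, 790.3, 509.0, 327.8, 211.2, 136.0, 0.0 m³/s.
ΣQ_DR = 5514 m³/s.
With Δt = 6 h = 21600 s, V = ΣQ_DR · Δt = 5514 × 21600 = 1.19 × 10^8 m³.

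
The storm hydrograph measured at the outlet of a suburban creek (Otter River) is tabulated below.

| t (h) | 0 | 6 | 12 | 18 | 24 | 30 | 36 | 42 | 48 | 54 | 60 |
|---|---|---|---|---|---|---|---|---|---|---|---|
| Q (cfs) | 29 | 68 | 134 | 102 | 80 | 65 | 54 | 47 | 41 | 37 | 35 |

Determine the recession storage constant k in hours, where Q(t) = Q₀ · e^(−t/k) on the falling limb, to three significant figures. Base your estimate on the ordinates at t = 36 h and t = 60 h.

k ≈ 55.3 h

On the falling limb, Q drops from 54 to 35 cfs between t = 36 h and t = 60 h (Δt = 24 h).
k = −Δt / ln(Q₂/Q₁) = −24 / ln(35/54) = 55.3 h.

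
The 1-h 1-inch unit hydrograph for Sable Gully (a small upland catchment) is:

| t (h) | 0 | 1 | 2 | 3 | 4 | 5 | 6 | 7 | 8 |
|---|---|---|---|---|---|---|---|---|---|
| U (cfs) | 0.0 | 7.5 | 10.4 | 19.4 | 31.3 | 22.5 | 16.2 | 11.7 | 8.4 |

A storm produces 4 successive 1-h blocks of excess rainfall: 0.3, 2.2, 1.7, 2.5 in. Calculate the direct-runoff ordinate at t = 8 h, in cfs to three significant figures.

By discrete convolution, Q_j = Σ (P_i / 1 in) · U_{j−i}.
At t = 8 h (j=8): Q = (0.3/1)·8.4 + (2.2/1)·11.7 + (1.7/1)·16.2 + (2.5/1)·22.5 = 112 cfs.

Q ≈ 112 cfs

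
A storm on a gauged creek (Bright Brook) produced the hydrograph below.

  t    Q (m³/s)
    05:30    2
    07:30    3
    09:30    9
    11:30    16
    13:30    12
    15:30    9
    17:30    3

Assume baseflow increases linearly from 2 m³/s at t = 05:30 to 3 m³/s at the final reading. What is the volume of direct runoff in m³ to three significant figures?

Direct-runoff ordinates (Q − Q_b): 0.00, 0.83, 6.67, 13.50, 9.33, 6.17, 0.00 m³/s.
ΣQ_DR = 36.50 m³/s.
With Δt = 2 h = 7200 s, V = ΣQ_DR · Δt = 36.50 × 7200 = 2.63 × 10^5 m³.

V ≈ 2.63 × 10^5 m³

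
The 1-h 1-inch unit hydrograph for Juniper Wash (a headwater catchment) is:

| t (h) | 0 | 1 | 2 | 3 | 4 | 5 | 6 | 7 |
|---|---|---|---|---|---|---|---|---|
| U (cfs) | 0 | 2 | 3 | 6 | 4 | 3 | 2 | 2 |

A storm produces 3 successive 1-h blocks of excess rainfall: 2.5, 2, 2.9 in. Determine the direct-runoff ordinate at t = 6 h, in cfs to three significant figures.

By discrete convolution, Q_j = Σ (P_i / 1 in) · U_{j−i}.
At t = 6 h (j=6): Q = (2.5/1)·2 + (2/1)·3 + (2.9/1)·4 = 22.6 cfs.

Q ≈ 22.6 cfs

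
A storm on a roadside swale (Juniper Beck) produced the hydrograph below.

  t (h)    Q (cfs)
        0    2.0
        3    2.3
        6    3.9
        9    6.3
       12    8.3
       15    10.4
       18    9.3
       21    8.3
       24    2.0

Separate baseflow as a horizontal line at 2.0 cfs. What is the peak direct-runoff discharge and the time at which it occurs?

Subtracting baseflow gives direct-runoff ordinates: 0.0, 0.3, 1.9, 4.3, 6.3, 8.4, 7.3, 6.3, 0.0 cfs.
The maximum is 8.4 cfs, occurring at the reading for t = 15 h.

Q_p = 8.4 cfs at t = 15 h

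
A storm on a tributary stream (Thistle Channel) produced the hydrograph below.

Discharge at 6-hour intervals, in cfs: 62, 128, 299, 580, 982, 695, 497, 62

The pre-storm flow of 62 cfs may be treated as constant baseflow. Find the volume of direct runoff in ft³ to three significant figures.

Direct-runoff ordinates (Q − Q_b): 0.0, 66.0, 237.0, 518.0, 920.0, 633.0, 435.0, 0.0 cfs.
ΣQ_DR = 2809 cfs.
With Δt = 6 h = 21600 s, V = ΣQ_DR · Δt = 2809 × 21600 = 6.07 × 10^7 ft³.

V ≈ 6.07 × 10^7 ft³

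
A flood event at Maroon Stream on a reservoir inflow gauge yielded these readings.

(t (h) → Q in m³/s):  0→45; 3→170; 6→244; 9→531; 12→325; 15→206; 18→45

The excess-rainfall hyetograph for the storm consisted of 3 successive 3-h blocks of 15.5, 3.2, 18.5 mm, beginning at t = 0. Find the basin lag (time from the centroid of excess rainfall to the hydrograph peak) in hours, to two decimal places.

Centroid of excess rainfall: t_c = Σ P_i·t̄_i / ΣP_i = 4.7419 h (block centres at 1.5, 4.5, 7.5 h).
Hydrograph peak occurs at t = 9 h, so basin lag t_L = 9 − 4.7419 = 4.26 h.

t_L ≈ 4.26 h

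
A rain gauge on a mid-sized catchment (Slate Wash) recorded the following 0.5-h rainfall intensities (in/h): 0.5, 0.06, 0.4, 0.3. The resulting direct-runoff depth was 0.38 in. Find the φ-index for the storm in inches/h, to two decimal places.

φ ≈ 0.15 in/h

Only the 3 blocks with intensity above φ contribute runoff: 0.5, 0.4, 0.3 in/h.
Σ(I−φ)·Δt = d  ⇒  (0.5+0.4+0.3 − 3φ)·0.5 = 0.38
φ = (1.200 − 0.38/0.5) / 3 = 0.15 in/h.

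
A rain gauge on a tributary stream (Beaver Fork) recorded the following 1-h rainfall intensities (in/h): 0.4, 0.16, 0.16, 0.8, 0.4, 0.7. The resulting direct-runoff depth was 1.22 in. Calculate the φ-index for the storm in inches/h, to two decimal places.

Only the 4 blocks with intensity above φ contribute runoff: 0.4, 0.8, 0.4, 0.7 in/h.
Σ(I−φ)·Δt = d  ⇒  (0.4+0.8+0.4+0.7 − 4φ)·1 = 1.22
φ = (2.300 − 1.22/1) / 4 = 0.27 in/h.

φ ≈ 0.27 in/h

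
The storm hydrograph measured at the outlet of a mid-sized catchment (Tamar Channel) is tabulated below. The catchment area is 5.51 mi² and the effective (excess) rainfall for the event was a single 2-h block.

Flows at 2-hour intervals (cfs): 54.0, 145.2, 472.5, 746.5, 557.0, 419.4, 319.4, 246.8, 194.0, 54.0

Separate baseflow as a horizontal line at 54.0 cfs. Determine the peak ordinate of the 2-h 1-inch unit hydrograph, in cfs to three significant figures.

U_p ≈ 461 cfs

Direct runoff: 0.0, 91.2, 418.5, 692.5, 503.0, 365.4, 265.4, 192.8, 140.0, 0.0 cfs; ΣQ_DR = 2669 cfs, peak = 692.5 cfs.
Runoff depth d = ΣQ_DR·Δt / A = 2669 × 7200 / (5.51 mi²) = 1.501 in.
The 1-inch UH is the DRH scaled by (1 in)/d, so U_p = 692.5 × 1/1.501 = 461 cfs.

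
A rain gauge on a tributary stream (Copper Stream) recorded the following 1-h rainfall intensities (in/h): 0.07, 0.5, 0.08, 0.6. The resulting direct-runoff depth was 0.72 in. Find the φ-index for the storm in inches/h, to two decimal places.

Only the 2 blocks with intensity above φ contribute runoff: 0.5, 0.6 in/h.
Σ(I−φ)·Δt = d  ⇒  (0.5+0.6 − 2φ)·1 = 0.72
φ = (1.100 − 0.72/1) / 2 = 0.19 in/h.

φ ≈ 0.19 in/h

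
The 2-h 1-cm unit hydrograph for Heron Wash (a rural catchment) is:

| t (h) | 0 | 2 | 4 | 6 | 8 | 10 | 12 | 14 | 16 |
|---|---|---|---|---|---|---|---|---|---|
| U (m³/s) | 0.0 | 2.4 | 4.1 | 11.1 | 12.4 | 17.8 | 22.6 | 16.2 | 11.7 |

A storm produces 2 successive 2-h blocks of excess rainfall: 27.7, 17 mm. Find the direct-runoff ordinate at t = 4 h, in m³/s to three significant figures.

Q ≈ 15.4 m³/s

By discrete convolution, Q_j = Σ (P_i / 10 mm) · U_{j−i}.
At t = 4 h (j=2): Q = (27.7/10)·4.1 + (17/10)·2.4 = 15.4 m³/s.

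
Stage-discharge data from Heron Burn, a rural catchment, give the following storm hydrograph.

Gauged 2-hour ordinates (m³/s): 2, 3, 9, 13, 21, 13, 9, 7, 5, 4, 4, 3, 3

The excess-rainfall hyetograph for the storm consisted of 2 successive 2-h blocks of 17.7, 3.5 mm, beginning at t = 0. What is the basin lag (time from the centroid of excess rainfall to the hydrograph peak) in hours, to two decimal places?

t_L ≈ 6.67 h

Centroid of excess rainfall: t_c = Σ P_i·t̄_i / ΣP_i = 1.3302 h (block centres at 1, 3 h).
Hydrograph peak occurs at t = 8 h, so basin lag t_L = 8 − 1.3302 = 6.67 h.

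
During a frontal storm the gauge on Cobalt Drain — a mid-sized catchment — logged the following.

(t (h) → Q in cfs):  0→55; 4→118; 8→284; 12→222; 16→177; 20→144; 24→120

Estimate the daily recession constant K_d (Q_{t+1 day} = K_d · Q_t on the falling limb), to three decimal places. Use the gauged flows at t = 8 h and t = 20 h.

Between t = 8 h and t = 20 h the flow falls from 284 to 144 cfs over 3×4 h = 12 h.
Per-interval ratio K = (144/284)^(1/3) = 0.7974; K_d = K^(24/4) = 0.257.

K_d ≈ 0.257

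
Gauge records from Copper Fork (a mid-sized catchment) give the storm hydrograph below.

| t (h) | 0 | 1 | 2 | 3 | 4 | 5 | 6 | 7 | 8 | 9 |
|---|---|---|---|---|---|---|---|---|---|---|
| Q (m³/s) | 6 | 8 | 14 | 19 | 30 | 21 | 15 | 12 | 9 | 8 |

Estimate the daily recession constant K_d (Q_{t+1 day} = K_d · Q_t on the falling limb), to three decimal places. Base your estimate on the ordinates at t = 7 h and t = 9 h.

K_d ≈ 0.008

Between t = 7 h and t = 9 h the flow falls from 12 to 8 m³/s over 2×1 h = 2 h.
Per-interval ratio K = (8/12)^(1/2) = 0.8165; K_d = K^(24/1) = 0.008.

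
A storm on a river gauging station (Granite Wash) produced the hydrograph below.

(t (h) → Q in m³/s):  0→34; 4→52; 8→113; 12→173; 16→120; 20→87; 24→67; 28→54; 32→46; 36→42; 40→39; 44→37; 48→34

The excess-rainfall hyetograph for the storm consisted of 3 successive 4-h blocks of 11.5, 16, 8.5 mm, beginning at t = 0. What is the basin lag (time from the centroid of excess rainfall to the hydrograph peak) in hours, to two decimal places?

Centroid of excess rainfall: t_c = Σ P_i·t̄_i / ΣP_i = 5.6667 h (block centres at 2, 6, 10 h).
Hydrograph peak occurs at t = 12 h, so basin lag t_L = 12 − 5.6667 = 6.33 h.

t_L ≈ 6.33 h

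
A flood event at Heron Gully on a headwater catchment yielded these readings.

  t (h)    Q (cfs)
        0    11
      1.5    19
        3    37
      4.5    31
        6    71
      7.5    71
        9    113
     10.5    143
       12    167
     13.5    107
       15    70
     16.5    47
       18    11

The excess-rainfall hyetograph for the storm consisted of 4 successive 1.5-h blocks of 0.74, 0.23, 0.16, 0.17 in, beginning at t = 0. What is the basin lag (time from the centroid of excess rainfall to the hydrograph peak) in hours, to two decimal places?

t_L ≈ 10.03 h

Centroid of excess rainfall: t_c = Σ P_i·t̄_i / ΣP_i = 1.9731 h (block centres at 0.75, 2.25, 3.75, 5.25 h).
Hydrograph peak occurs at t = 12 h, so basin lag t_L = 12 − 1.9731 = 10.03 h.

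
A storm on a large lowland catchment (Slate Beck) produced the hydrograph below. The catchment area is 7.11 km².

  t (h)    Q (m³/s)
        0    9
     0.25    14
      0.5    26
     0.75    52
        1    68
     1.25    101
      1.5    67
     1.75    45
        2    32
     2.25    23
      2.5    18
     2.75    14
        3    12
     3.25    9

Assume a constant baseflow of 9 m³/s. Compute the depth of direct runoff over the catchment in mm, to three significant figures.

d ≈ 46.1 mm

Direct runoff: 0.0, 5.0, 17.0, 43.0, 59.0, 92.0, 58.0, 36.0, 23.0, 14.0, 9.0, 5.0, 3.0, 0.0 m³/s; ΣQ_DR = 364.0 m³/s.
V = ΣQ_DR · Δt = 364.0 × 900 s = 3.276 × 10^5 m³.
Over A = 7.11 km², depth = V / A = 46.1 mm.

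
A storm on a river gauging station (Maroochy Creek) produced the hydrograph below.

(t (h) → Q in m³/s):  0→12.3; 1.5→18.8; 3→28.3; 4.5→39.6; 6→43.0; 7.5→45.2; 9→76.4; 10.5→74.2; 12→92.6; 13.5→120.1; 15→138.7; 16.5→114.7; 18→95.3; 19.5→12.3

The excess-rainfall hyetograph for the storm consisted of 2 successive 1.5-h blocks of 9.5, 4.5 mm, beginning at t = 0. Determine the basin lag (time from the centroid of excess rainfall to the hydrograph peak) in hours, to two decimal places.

t_L ≈ 13.77 h

Centroid of excess rainfall: t_c = Σ P_i·t̄_i / ΣP_i = 1.2321 h (block centres at 0.75, 2.25 h).
Hydrograph peak occurs at t = 15 h, so basin lag t_L = 15 − 1.2321 = 13.77 h.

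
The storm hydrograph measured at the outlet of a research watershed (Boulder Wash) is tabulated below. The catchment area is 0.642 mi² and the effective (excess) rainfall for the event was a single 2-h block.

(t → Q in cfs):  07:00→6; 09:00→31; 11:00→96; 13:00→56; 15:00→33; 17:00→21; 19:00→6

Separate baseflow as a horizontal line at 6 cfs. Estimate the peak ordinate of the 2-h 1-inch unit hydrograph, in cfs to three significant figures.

Direct runoff: 0.0, 25.0, 90.0, 50.0, 27.0, 15.0, 0.0 cfs; ΣQ_DR = 207.0 cfs, peak = 90.0 cfs.
Runoff depth d = ΣQ_DR·Δt / A = 207.0 × 7200 / (0.642 mi²) = 0.9993 in.
The 1-inch UH is the DRH scaled by (1 in)/d, so U_p = 90.0 × 1/0.9993 = 90.1 cfs.

U_p ≈ 90.1 cfs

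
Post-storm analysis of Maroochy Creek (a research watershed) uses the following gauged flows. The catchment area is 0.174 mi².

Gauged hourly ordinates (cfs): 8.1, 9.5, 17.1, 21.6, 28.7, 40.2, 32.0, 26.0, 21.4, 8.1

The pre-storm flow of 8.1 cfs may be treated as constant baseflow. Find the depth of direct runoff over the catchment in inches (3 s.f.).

d ≈ 1.17 in

Direct runoff: 0.0, 1.4, 9.0, 13.5, 20.6, 32.1, 23.9, 17.9, 13.3, 0.0 cfs; ΣQ_DR = 131.7 cfs.
V = ΣQ_DR · Δt = 131.7 × 3600 s = 4.741 × 10^5 ft³.
Over A = 0.174 mi², depth = V / A = 1.17 in.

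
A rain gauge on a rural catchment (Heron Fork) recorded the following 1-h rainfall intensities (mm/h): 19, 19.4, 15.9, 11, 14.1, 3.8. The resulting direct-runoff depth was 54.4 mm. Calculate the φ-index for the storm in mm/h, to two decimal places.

Only the 5 blocks with intensity above φ contribute runoff: 19, 19.4, 15.9, 11, 14.1 mm/h.
Σ(I−φ)·Δt = d  ⇒  (19+19.4+15.9+11+14.1 − 5φ)·1 = 54.4
φ = (79.40 − 54.4/1) / 5 = 5.00 mm/h.

φ ≈ 5.00 mm/h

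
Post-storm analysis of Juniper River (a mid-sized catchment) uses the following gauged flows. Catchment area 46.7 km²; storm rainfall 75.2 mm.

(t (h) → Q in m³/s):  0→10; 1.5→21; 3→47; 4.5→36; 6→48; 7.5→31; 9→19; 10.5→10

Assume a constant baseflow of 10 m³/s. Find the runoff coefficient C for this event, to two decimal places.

C ≈ 0.22

ΣQ_DR = 142.0 m³/s; V = ΣQ_DR·Δt = 7.668 × 10^5 m³.
Runoff depth d = V / A = 16.42 mm.
C = d / P = 16.42 / 75.2 = 0.22.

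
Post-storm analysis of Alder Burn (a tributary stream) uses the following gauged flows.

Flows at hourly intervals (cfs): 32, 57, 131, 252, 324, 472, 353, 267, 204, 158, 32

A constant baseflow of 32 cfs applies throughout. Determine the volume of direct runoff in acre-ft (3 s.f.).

V ≈ 160 acre-ft

Direct-runoff ordinates (Q − Q_b): 0.0, 25.0, 99.0, 220.0, 292.0, 440.0, 321.0, 235.0, 172.0, 126.0, 0.0 cfs.
ΣQ_DR = 1930 cfs.
With Δt = 1 h = 3600 s, V = ΣQ_DR · Δt = 1930 × 3600 = 6.95 × 10^6 ft³ = 160 acre-ft.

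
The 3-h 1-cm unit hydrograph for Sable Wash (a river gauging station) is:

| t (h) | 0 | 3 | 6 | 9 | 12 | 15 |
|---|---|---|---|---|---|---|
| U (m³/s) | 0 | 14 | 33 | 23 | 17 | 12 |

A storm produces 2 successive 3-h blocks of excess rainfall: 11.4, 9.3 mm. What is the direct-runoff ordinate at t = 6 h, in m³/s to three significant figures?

Q ≈ 50.6 m³/s

By discrete convolution, Q_j = Σ (P_i / 10 mm) · U_{j−i}.
At t = 6 h (j=2): Q = (11.4/10)·33 + (9.3/10)·14 = 50.6 m³/s.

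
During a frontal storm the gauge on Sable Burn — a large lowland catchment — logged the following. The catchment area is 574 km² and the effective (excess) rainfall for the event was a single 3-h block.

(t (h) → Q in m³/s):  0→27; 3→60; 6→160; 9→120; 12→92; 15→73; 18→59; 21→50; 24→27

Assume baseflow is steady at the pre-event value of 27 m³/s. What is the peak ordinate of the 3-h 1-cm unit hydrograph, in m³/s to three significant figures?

U_p ≈ 166 m³/s

Direct runoff: 0.0, 33.0, 133.0, 93.0, 65.0, 46.0, 32.0, 23.0, 0.0 m³/s; ΣQ_DR = 425.0 m³/s, peak = 133.0 m³/s.
Runoff depth d = ΣQ_DR·Δt / A = 425.0 × 10800 / (574 km²) = 7.997 mm.
The 1-cm UH is the DRH scaled by (10 mm)/d, so U_p = 133.0 × 10/7.997 = 166 m³/s.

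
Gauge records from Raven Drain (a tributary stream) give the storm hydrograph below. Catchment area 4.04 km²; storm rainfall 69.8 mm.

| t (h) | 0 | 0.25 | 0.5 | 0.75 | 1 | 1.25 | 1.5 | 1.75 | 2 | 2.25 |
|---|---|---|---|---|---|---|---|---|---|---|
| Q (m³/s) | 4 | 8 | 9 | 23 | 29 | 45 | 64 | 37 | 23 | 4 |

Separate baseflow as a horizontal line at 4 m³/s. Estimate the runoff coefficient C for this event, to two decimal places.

C ≈ 0.66

ΣQ_DR = 206.0 m³/s; V = ΣQ_DR·Δt = 1.854 × 10^5 m³.
Runoff depth d = V / A = 45.89 mm.
C = d / P = 45.89 / 69.8 = 0.66.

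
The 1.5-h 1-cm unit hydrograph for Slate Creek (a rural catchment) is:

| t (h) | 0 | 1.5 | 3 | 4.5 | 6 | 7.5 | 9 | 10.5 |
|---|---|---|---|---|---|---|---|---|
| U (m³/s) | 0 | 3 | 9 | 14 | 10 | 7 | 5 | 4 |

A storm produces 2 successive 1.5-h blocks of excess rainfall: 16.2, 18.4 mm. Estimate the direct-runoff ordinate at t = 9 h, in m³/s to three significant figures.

Q ≈ 21.0 m³/s

By discrete convolution, Q_j = Σ (P_i / 10 mm) · U_{j−i}.
At t = 9 h (j=6): Q = (16.2/10)·5 + (18.4/10)·7 = 21.0 m³/s.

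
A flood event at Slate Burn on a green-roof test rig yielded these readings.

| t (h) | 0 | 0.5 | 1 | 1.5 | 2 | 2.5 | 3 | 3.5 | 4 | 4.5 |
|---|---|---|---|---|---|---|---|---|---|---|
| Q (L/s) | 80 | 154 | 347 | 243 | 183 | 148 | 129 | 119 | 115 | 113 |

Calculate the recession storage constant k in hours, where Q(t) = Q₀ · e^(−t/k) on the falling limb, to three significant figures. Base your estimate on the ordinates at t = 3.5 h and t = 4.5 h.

On the falling limb, Q drops from 119 to 113 L/s between t = 3.5 h and t = 4.5 h (Δt = 1 h).
k = −Δt / ln(Q₂/Q₁) = −1 / ln(113/119) = 19.3 h.

k ≈ 19.3 h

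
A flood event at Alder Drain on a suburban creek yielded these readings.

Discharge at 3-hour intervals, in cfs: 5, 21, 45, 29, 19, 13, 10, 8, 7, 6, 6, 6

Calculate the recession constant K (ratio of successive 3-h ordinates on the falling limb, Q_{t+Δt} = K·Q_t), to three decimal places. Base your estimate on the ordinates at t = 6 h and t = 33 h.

K ≈ 0.799

Using the recession-limb readings at t = 6 h and t = 33 h: Q falls from 45 to 6 cfs over 9 intervals.
K = (Q₂/Q₁)^(1/9) = (6/45)^(1/9) = 0.799.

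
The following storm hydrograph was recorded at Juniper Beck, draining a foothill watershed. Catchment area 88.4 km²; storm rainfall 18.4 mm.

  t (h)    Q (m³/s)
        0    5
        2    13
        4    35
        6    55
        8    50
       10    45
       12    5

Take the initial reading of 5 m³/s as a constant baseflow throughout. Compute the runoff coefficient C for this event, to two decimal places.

C ≈ 0.77

ΣQ_DR = 173.0 m³/s; V = ΣQ_DR·Δt = 1.246 × 10^6 m³.
Runoff depth d = V / A = 14.09 mm.
C = d / P = 14.09 / 18.4 = 0.77.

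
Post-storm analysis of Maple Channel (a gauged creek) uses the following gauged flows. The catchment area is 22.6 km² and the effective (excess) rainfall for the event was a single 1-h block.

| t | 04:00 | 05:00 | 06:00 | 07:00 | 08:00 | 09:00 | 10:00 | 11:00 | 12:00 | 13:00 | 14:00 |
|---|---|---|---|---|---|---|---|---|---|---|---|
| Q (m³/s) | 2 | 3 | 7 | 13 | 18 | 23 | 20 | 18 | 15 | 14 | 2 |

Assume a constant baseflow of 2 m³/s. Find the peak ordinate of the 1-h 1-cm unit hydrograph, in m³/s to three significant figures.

Direct runoff: 0.0, 1.0, 5.0, 11.0, 16.0, 21.0, 18.0, 16.0, 13.0, 12.0, 0.0 m³/s; ΣQ_DR = 113.0 m³/s, peak = 21.0 m³/s.
Runoff depth d = ΣQ_DR·Δt / A = 113.0 × 3600 / (22.6 km²) = 18.00 mm.
The 1-cm UH is the DRH scaled by (10 mm)/d, so U_p = 21.0 × 10/18.00 = 11.7 m³/s.

U_p ≈ 11.7 m³/s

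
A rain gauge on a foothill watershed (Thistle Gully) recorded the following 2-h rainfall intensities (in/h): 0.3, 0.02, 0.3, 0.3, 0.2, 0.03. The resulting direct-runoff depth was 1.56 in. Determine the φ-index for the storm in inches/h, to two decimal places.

Only the 4 blocks with intensity above φ contribute runoff: 0.3, 0.3, 0.3, 0.2 in/h.
Σ(I−φ)·Δt = d  ⇒  (0.3+0.3+0.3+0.2 − 4φ)·2 = 1.56
φ = (1.100 − 1.56/2) / 4 = 0.08 in/h.

φ ≈ 0.08 in/h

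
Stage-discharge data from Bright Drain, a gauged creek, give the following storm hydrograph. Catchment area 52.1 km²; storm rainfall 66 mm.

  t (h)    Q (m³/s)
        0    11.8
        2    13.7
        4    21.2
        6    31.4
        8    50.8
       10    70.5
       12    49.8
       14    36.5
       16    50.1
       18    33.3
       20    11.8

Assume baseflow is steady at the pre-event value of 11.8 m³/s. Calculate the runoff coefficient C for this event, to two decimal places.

C ≈ 0.53

ΣQ_DR = 251.1 m³/s; V = ΣQ_DR·Δt = 1.808 × 10^6 m³.
Runoff depth d = V / A = 34.70 mm.
C = d / P = 34.70 / 66 = 0.53.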